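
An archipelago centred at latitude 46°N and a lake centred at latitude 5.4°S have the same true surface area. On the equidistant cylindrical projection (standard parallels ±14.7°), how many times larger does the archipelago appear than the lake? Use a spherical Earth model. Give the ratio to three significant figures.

The equidistant cylindrical projection with φ₀ = 14.7° has h = 1 (meridians true) and k = cos φ₀ / cos φ along parallels.
Areal scale at 46°: h·k = 1.000 × 1.392 = 1.392.
Areal scale at 5.4°: h·k = 1.000 × 0.9716 = 0.9716.
Ratio = 1.392/0.9716 ≈ 1.43.

1.43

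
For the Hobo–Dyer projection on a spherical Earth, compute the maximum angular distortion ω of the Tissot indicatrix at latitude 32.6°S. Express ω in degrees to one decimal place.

Hobo–Dyer is a cylindrical equal-area projection with standard parallels at ±37.5°. For cylindrical equal-area with standard parallel φ₀, h = cos φ / cos φ₀ and k = cos φ₀ / cos φ, so h·k = 1.
At 32.6°: h = 1.062, k = 0.9417; principal scales a = 1.062, b = 0.9417.
sin(ω/2) = (a − b)/(a + b) = 0.1202/2.004 = 0.05998, so ω = 2 arcsin(0.05998) ≈ 6.9°.

6.9°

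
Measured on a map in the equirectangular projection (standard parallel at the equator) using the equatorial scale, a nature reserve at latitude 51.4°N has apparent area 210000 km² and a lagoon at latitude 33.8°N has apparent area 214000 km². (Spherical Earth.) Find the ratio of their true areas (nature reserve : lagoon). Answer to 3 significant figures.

0.737

Plate carrée has h = 1 and k = sec φ, giving areal scale sec φ; true area = (apparent area) · cos φ.
True area of nature reserve: 210000 × cos(51.4°) = 210000 × 0.6239 = 131000 km².
True area of lagoon: 214000 × cos(33.8°) = 214000 × 0.8310 = 177800 km².
Ratio = 131000 / 177800 ≈ 0.737.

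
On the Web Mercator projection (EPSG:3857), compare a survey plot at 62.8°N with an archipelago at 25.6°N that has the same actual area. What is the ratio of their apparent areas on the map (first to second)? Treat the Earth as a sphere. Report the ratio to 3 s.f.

3.89

Mercator areal scale is sec²φ.
At 62.8°: sec²(62.8°) = 1/0.4571² = 4.786.
At 25.6°: sec²(25.6°) = 1/0.9018² = 1.230.
Ratio = 4.786/1.230 = cos²(25.6°)/cos²(62.8°) ≈ 3.89.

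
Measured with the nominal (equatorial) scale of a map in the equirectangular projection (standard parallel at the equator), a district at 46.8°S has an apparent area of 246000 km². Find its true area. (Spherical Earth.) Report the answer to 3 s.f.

For the equirectangular projection with φ₀ = 0 (plate carrée), h = 1 along meridians and k = sec φ along parallels.
Areal scale = h·k = 1 × sec φ; at 46.8°, h = 1.000, k = 1.461, so h·k = 1.461.
True area = apparent / (areal scale) = 246000 / 1.461 ≈ 168000 km².

168000 km²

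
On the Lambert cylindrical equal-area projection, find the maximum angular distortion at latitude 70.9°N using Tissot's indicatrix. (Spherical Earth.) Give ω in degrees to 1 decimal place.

107.5°

The Lambert cylindrical equal-area projection is the cylindrical equal-area projection with its standard parallel at the equator (φ₀ = 0). For cylindrical equal-area with standard parallel φ₀, h = cos φ / cos φ₀ and k = cos φ₀ / cos φ, so h·k = 1.
At 70.9°: h = 0.3272, k = 3.056; principal scales a = 3.056, b = 0.3272.
sin(ω/2) = (a − b)/(a + b) = 2.729/3.383 = 0.8066, so ω = 2 arcsin(0.8066) ≈ 107.5°.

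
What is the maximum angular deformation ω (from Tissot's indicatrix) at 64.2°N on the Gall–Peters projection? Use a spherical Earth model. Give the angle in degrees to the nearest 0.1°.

53.5°

The Gall–Peters projection is cylindrical equal-area with φ₀ = 45°. A cylindrical equal-area projection with standard parallel φ₀ has meridian scale h = cos φ / cos φ₀ and parallel scale k = cos φ₀ / cos φ (so areas are preserved, h·k = 1).
At 64.2°: h = 0.6155, k = 1.625; principal scales a = 1.625, b = 0.6155.
sin(ω/2) = (a − b)/(a + b) = 1.009/2.240 = 0.4505, so ω = 2 arcsin(0.4505) ≈ 53.5°.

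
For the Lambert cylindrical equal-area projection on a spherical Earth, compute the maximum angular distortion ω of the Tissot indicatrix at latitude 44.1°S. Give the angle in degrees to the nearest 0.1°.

37.3°

The Lambert cylindrical equal-area projection is the cylindrical equal-area projection with its standard parallel at the equator (φ₀ = 0). Cylindrical equal-area (φ₀ = 0°): h = cos φ / cos 0° along meridians, k = cos 0° / cos φ along parallels; h·k = 1.
At 44.1°: h = 0.7181, k = 1.393; principal scales a = 1.393, b = 0.7181.
sin(ω/2) = (a − b)/(a + b) = 0.6744/2.111 = 0.3195, so ω = 2 arcsin(0.3195) ≈ 37.3°.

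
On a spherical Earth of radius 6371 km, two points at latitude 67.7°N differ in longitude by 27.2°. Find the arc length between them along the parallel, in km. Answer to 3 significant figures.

Arc length along a parallel = R cos φ · Δλ (with Δλ in radians).
= 6371 × cos 67.7° × (27.2° × π/180) = 6371 × 0.3795 × 0.4747 ≈ 1150 km.

1150 km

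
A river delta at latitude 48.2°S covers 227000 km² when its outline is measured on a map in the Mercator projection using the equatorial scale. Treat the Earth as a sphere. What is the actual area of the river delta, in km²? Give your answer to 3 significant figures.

101000 km²

Mercator is conformal, so the point scale is isotropic: h = k = sec φ = 1/cos φ.
Areal scale = k² = sec²φ = 1/cos²(48.2°) = 1/0.6665² = 2.251.
True area = apparent / (areal scale) = 227000 / 2.251 ≈ 101000 km².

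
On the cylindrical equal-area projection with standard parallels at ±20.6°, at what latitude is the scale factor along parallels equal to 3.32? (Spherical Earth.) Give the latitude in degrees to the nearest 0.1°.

73.6°

Cylindrical equal-area (φ₀ = 20.6°): h = cos φ / cos 20.6° along meridians, k = cos 20.6° / cos φ along parallels; h·k = 1.
k = cos φ₀ / cos φ = 3.32  ⇒  cos φ = cos 20.6° / 3.32 = 0.2819.
φ = arccos(0.2819) ≈ 73.6°.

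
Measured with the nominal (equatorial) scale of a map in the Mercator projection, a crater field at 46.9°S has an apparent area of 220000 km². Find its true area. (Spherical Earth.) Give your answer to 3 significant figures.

103000 km²

The Mercator projection is conformal; its linear scale factor is the same in every direction and equals sec φ = 1/cos φ.
Areal scale = k² = sec²φ = 1/cos²(46.9°) = 1/0.6833² = 2.142.
True area = apparent / (areal scale) = 220000 / 2.142 ≈ 103000 km².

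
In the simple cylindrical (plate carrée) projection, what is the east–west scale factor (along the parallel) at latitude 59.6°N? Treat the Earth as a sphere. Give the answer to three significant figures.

In the plate carrée (x = Rλ, y = Rφ), meridians are true-scale (h = 1) and parallels are stretched by k = sec φ.
k = 1/cos 59.6° = 1/0.5060 = 1.976.

1.98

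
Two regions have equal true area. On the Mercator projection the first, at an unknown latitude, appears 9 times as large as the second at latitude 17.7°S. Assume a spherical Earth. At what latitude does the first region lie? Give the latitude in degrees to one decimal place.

For equal true areas on Mercator, apparent areas scale as sec²φ, so the ratio is cos²φ₂ / cos²φ₁.
cos²φ₂ / cos²φ₁ = 9  ⇒  cos φ₁ = cos 17.7° / √9 = 0.9527/3.000 = 0.3176.
φ₁ = arccos(0.3176) ≈ 71.5°.

71.5°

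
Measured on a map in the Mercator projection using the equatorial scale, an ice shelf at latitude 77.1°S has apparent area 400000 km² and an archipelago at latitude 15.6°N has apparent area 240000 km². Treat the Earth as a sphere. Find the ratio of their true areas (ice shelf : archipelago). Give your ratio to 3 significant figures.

0.0895

Mercator's areal exaggeration is sec²φ; hence true area = (apparent area) · cos²φ.
True area of ice shelf: 400000 × cos²(77.1°) = 400000 × 0.04984 = 19940 km².
True area of archipelago: 240000 × cos²(15.6°) = 240000 × 0.9277 = 222600 km².
Ratio = 19940 / 222600 ≈ 0.0895.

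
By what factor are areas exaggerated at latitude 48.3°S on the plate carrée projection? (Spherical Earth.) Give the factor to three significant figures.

1.50

In the plate carrée (x = Rλ, y = Rφ), meridians are true-scale (h = 1) and parallels are stretched by k = sec φ.
Areal scale = h·k = 1 × sec φ; at 48.3°, h = 1.000, k = 1.503, so h·k = 1.503.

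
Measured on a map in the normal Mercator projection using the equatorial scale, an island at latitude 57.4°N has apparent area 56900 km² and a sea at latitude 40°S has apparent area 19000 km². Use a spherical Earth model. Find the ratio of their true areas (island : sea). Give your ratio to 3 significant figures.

Mercator's areal exaggeration is sec²φ; hence true area = (apparent area) · cos²φ.
True area of island: 56900 × cos²(57.4°) = 56900 × 0.2903 = 16520 km².
True area of sea: 19000 × cos²(40°) = 19000 × 0.5868 = 11150 km².
Ratio = 16520 / 11150 ≈ 1.48.

1.48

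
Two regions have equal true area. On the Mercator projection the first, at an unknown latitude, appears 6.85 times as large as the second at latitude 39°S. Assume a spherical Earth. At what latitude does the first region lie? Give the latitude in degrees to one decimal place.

72.7°

For equal true areas on Mercator, apparent areas scale as sec²φ, so the ratio is cos²φ₂ / cos²φ₁.
cos²φ₂ / cos²φ₁ = 6.85  ⇒  cos φ₁ = cos 39° / √6.85 = 0.7771/2.617 = 0.2969.
φ₁ = arccos(0.2969) ≈ 72.7°.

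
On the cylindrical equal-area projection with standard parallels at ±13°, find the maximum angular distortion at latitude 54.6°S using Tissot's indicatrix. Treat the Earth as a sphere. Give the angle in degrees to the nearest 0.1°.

57.1°

For cylindrical equal-area with standard parallel φ₀, h = cos φ / cos φ₀ and k = cos φ₀ / cos φ, so h·k = 1.
At 54.6°: h = 0.5945, k = 1.682; principal scales a = 1.682, b = 0.5945.
sin(ω/2) = (a − b)/(a + b) = 1.088/2.277 = 0.4777, so ω = 2 arcsin(0.4777) ≈ 57.1°.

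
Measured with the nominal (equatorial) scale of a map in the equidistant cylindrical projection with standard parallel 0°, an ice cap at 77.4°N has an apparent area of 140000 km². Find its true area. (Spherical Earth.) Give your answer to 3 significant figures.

Plate carrée maps x = Rλ, y = Rφ. The meridian scale is h = 1 and the parallel scale is k = 1/cos φ = sec φ.
Areal scale = h·k = 1 × sec φ; at 77.4°, h = 1.000, k = 4.584, so h·k = 4.584.
True area = apparent / (areal scale) = 140000 / 4.584 ≈ 30500 km².

30500 km²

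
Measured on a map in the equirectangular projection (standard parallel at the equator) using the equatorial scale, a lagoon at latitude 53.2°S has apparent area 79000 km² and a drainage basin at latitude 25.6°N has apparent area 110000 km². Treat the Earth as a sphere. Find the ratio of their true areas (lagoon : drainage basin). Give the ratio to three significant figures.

On the plate carrée, areal scale = h·k = 1 × sec φ, so true area = apparent × cos φ.
True area of lagoon: 79000 × cos(53.2°) = 79000 × 0.5990 = 47320 km².
True area of drainage basin: 110000 × cos(25.6°) = 110000 × 0.9018 = 99200 km².
Ratio = 47320 / 99200 ≈ 0.477.

0.477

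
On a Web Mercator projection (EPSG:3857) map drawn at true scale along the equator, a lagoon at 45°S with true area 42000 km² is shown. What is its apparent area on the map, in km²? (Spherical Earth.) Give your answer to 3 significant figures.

For Mercator, h = k = sec φ (a conformal cylindrical projection has a single point scale, 1/cos φ).
Areal scale = k² = sec²φ = 1/cos²(45°) = 1/0.7071² = 2.000.
Apparent area = 42000 × 2.000 ≈ 84000 km².

84000 km²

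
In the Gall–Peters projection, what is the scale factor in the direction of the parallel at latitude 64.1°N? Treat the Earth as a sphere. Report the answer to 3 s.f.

1.62

The Gall–Peters projection is cylindrical equal-area with φ₀ = 45°. For cylindrical equal-area with standard parallel φ₀, h = cos φ / cos φ₀ and k = cos φ₀ / cos φ, so h·k = 1.
k = cos 45° / cos 64.1° = 0.7071/0.4368 = 1.619.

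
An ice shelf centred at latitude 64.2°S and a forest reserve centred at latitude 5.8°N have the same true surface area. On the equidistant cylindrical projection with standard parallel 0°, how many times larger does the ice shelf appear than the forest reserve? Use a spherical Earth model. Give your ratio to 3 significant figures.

2.29

Plate carrée maps x = Rλ, y = Rφ. The meridian scale is h = 1 and the parallel scale is k = 1/cos φ = sec φ.
Areal scale at 64.2°: h·k = 1.000 × 2.298 = 2.298.
Areal scale at 5.8°: h·k = 1.000 × 1.005 = 1.005.
Ratio = 2.298/1.005 ≈ 2.29.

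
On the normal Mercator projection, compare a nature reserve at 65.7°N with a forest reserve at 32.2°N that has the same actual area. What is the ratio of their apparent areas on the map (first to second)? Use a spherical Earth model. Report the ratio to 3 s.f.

4.23

On Mercator, area is exaggerated by sec²φ = 1/cos²φ.
At 65.7°: sec²(65.7°) = 1/0.4115² = 5.905.
At 32.2°: sec²(32.2°) = 1/0.8462² = 1.397.
Ratio = 5.905/1.397 = cos²(32.2°)/cos²(65.7°) ≈ 4.23.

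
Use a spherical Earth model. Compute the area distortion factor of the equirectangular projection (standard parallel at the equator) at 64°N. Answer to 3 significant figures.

Plate carrée maps x = Rλ, y = Rφ. The meridian scale is h = 1 and the parallel scale is k = 1/cos φ = sec φ.
Areal scale = h·k = 1 × sec φ; at 64°, h = 1.000, k = 2.281, so h·k = 2.281.

2.28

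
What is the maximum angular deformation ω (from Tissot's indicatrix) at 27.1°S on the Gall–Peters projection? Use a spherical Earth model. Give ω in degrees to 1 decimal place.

The Gall–Peters projection is cylindrical equal-area with φ₀ = 45°. For cylindrical equal-area with standard parallel φ₀, h = cos φ / cos φ₀ and k = cos φ₀ / cos φ, so h·k = 1.
At 27.1°: h = 1.259, k = 0.7943; principal scales a = 1.259, b = 0.7943.
sin(ω/2) = (a − b)/(a + b) = 0.4646/2.053 = 0.2263, so ω = 2 arcsin(0.2263) ≈ 26.2°.

26.2°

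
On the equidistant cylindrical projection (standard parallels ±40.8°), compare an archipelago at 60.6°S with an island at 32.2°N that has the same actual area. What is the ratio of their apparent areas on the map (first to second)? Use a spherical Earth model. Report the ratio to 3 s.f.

In the equirectangular projection with standard parallel φ₀ = 40.8° (x = Rλ cos φ₀, y = Rφ), meridians are true-scale (h = 1) and the parallel scale is k = cos φ₀ / cos φ.
Areal scale at 60.6°: h·k = 1.000 × 1.542 = 1.542.
Areal scale at 32.2°: h·k = 1.000 × 0.8946 = 0.8946.
Ratio = 1.542/0.8946 ≈ 1.72.

1.72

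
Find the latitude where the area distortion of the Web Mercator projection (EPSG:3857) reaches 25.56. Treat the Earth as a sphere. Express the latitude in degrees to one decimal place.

Mercator areal scale is sec²φ.
sec²φ = 25.56  ⇒  cos²φ = 0.03912  ⇒  cos φ = 0.1978.
φ = arccos(0.1978) ≈ 78.6°.

78.6°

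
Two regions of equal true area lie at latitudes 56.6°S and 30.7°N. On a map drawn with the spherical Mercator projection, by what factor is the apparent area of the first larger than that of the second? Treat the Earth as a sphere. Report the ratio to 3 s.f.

2.44

Mercator areal scale is sec²φ.
At 56.6°: sec²(56.6°) = 1/0.5505² = 3.300.
At 30.7°: sec²(30.7°) = 1/0.8599² = 1.353.
Ratio = 3.300/1.353 = cos²(30.7°)/cos²(56.6°) ≈ 2.44.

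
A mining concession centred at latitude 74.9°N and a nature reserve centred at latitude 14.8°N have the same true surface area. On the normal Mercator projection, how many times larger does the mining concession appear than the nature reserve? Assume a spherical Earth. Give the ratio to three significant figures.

13.8

Mercator is conformal with k = sec φ, so areal scale = k² = sec²φ.
At 74.9°: sec²(74.9°) = 1/0.2605² = 14.74.
At 14.8°: sec²(14.8°) = 1/0.9668² = 1.070.
Ratio = 14.74/1.070 = cos²(14.8°)/cos²(74.9°) ≈ 13.8.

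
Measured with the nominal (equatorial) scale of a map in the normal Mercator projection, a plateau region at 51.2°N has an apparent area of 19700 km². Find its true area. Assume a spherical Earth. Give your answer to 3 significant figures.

For Mercator, h = k = sec φ (a conformal cylindrical projection has a single point scale, 1/cos φ).
Areal scale = k² = sec²φ = 1/cos²(51.2°) = 1/0.6266² = 2.547.
True area = apparent / (areal scale) = 19700 / 2.547 ≈ 7730 km².

7730 km²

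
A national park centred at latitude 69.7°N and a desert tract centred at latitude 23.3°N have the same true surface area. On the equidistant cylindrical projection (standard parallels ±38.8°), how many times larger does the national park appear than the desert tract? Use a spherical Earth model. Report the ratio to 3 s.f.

In the equirectangular projection with standard parallel φ₀ = 38.8° (x = Rλ cos φ₀, y = Rφ), meridians are true-scale (h = 1) and the parallel scale is k = cos φ₀ / cos φ.
Areal scale at 69.7°: h·k = 1.000 × 2.246 = 2.246.
Areal scale at 23.3°: h·k = 1.000 × 0.8485 = 0.8485.
Ratio = 2.246/0.8485 ≈ 2.65.

2.65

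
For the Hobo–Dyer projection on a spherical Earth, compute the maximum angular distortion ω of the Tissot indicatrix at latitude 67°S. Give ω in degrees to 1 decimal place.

75.1°

Hobo–Dyer is a cylindrical equal-area projection with standard parallels at ±37.5°. Cylindrical equal-area (φ₀ = 37.5°): h = cos φ / cos 37.5° along meridians, k = cos 37.5° / cos φ along parallels; h·k = 1.
At 67°: h = 0.4925, k = 2.030; principal scales a = 2.030, b = 0.4925.
sin(ω/2) = (a − b)/(a + b) = 1.538/2.523 = 0.6096, so ω = 2 arcsin(0.6096) ≈ 75.1°.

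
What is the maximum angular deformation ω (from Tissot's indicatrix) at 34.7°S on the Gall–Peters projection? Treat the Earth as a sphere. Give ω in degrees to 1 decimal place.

17.2°

Gall–Peters is a cylindrical equal-area projection with standard parallels at ±45°. For cylindrical equal-area with standard parallel φ₀, h = cos φ / cos φ₀ and k = cos φ₀ / cos φ, so h·k = 1.
At 34.7°: h = 1.163, k = 0.8601; principal scales a = 1.163, b = 0.8601.
sin(ω/2) = (a − b)/(a + b) = 0.3026/2.023 = 0.1496, so ω = 2 arcsin(0.1496) ≈ 17.2°.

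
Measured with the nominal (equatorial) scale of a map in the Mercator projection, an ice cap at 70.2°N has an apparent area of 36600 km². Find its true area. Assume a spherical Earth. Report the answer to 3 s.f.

The Mercator projection is conformal; its linear scale factor is the same in every direction and equals sec φ = 1/cos φ.
Areal scale = k² = sec²φ = 1/cos²(70.2°) = 1/0.3387² = 8.715.
True area = apparent / (areal scale) = 36600 / 8.715 ≈ 4200 km².

4200 km²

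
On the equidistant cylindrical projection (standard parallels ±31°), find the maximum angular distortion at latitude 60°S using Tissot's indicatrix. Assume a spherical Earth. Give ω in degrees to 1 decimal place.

30.5°

With standard parallel φ₀ = 31°, the equirectangular projection gives x = Rλ cos φ₀, y = Rφ, so h = 1 and k = cos 31° / cos φ.
At 60°: h = 1.000, k = 1.714; principal scales a = 1.714, b = 1.000.
sin(ω/2) = (a − b)/(a + b) = 0.7143/2.714 = 0.2632, so ω = 2 arcsin(0.2632) ≈ 30.5°.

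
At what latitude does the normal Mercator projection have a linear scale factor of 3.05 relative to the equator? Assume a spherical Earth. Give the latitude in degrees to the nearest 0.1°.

70.9°

Mercator scale is k = sec φ = 1/cos φ.
1/cos φ = 3.05  ⇒  cos φ = 0.3279  ⇒  φ = arccos(0.3279) ≈ 70.9°.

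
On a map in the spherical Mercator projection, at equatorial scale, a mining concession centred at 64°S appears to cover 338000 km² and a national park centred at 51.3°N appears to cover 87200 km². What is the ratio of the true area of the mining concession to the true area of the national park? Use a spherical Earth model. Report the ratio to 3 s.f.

1.91

On Mercator the areal scale is sec²φ, so true area = apparent × cos²φ.
True area of mining concession: 338000 × cos²(64°) = 338000 × 0.1922 = 64950 km².
True area of national park: 87200 × cos²(51.3°) = 87200 × 0.3909 = 34090 km².
Ratio = 64950 / 34090 ≈ 1.91.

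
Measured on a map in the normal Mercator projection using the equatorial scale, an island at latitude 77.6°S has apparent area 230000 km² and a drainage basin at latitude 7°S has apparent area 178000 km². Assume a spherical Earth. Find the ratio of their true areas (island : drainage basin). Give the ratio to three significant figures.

0.0605

Mercator's areal exaggeration is sec²φ; hence true area = (apparent area) · cos²φ.
True area of island: 230000 × cos²(77.6°) = 230000 × 0.04611 = 10610 km².
True area of drainage basin: 178000 × cos²(7°) = 178000 × 0.9851 = 175400 km².
Ratio = 10610 / 175400 ≈ 0.0605.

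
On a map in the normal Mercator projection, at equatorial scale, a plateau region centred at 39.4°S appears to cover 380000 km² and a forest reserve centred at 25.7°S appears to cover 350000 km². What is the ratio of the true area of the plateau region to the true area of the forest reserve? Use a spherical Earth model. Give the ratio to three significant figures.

On Mercator the areal scale is sec²φ, so true area = apparent × cos²φ.
True area of plateau region: 380000 × cos²(39.4°) = 380000 × 0.5971 = 226900 km².
True area of forest reserve: 350000 × cos²(25.7°) = 350000 × 0.8119 = 284200 km².
Ratio = 226900 / 284200 ≈ 0.798.

0.798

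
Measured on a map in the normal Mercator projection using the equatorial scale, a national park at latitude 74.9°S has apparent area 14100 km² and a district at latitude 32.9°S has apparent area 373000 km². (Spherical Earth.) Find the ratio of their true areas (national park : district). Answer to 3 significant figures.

Since Mercator area scale is 1/cos²φ, the true area equals the apparent area multiplied by cos²φ.
True area of national park: 14100 × cos²(74.9°) = 14100 × 0.06786 = 956.9 km².
True area of district: 373000 × cos²(32.9°) = 373000 × 0.7050 = 263000 km².
Ratio = 956.9 / 263000 ≈ 0.00364.

0.00364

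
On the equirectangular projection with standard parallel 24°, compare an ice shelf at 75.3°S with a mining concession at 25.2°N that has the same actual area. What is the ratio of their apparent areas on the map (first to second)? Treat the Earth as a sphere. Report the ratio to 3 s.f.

With standard parallel φ₀ = 24°, the equirectangular projection gives x = Rλ cos φ₀, y = Rφ, so h = 1 and k = cos 24° / cos φ.
Areal scale at 75.3°: h·k = 1.000 × 3.600 = 3.600.
Areal scale at 25.2°: h·k = 1.000 × 1.010 = 1.010.
Ratio = 3.600/1.010 ≈ 3.57.

3.57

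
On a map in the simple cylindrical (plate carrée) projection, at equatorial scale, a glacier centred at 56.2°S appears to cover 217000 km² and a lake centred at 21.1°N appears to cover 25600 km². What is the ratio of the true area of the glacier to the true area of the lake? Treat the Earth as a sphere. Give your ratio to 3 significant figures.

5.05

Plate carrée has h = 1 and k = sec φ, giving areal scale sec φ; true area = (apparent area) · cos φ.
True area of glacier: 217000 × cos(56.2°) = 217000 × 0.5563 = 120700 km².
True area of lake: 25600 × cos(21.1°) = 25600 × 0.9330 = 23880 km².
Ratio = 120700 / 23880 ≈ 5.05.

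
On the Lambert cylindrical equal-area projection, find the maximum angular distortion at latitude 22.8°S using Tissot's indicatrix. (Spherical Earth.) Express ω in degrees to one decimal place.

The Lambert cylindrical equal-area projection is the cylindrical equal-area projection with its standard parallel at the equator (φ₀ = 0). For cylindrical equal-area with standard parallel φ₀, h = cos φ / cos φ₀ and k = cos φ₀ / cos φ, so h·k = 1.
At 22.8°: h = 0.9219, k = 1.085; principal scales a = 1.085, b = 0.9219.
sin(ω/2) = (a − b)/(a + b) = 0.1629/2.007 = 0.08118, so ω = 2 arcsin(0.08118) ≈ 9.3°.

9.3°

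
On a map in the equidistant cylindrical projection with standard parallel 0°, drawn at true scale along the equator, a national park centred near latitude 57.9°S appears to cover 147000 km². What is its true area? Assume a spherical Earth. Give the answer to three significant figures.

Plate carrée maps x = Rλ, y = Rφ. The meridian scale is h = 1 and the parallel scale is k = 1/cos φ = sec φ.
Areal scale = h·k = 1 × sec φ; at 57.9°, h = 1.000, k = 1.882, so h·k = 1.882.
True area = apparent / (areal scale) = 147000 / 1.882 ≈ 78100 km².

78100 km²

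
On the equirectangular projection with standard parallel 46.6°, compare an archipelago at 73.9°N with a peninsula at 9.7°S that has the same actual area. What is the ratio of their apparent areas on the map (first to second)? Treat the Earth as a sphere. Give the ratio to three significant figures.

3.55

With standard parallel φ₀ = 46.6°, the equirectangular projection gives x = Rλ cos φ₀, y = Rφ, so h = 1 and k = cos 46.6° / cos φ.
Areal scale at 73.9°: h·k = 1.000 × 2.478 = 2.478.
Areal scale at 9.7°: h·k = 1.000 × 0.6971 = 0.6971.
Ratio = 2.478/0.6971 ≈ 3.55.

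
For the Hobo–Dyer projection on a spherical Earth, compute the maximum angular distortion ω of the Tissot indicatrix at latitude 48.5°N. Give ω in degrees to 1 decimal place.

20.5°

The Hobo–Dyer projection is cylindrical equal-area with φ₀ = 37.5°. For cylindrical equal-area with standard parallel φ₀, h = cos φ / cos φ₀ and k = cos φ₀ / cos φ, so h·k = 1.
At 48.5°: h = 0.8352, k = 1.197; principal scales a = 1.197, b = 0.8352.
sin(ω/2) = (a − b)/(a + b) = 0.3621/2.033 = 0.1781, so ω = 2 arcsin(0.1781) ≈ 20.5°.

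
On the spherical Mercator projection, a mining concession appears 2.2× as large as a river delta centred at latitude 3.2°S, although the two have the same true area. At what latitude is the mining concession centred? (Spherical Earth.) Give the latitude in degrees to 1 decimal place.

For equal true areas on Mercator, apparent areas scale as sec²φ, so the ratio is cos²φ₂ / cos²φ₁.
cos²φ₂ / cos²φ₁ = 2.2  ⇒  cos φ₁ = cos 3.2° / √2.2 = 0.9984/1.483 = 0.6731.
φ₁ = arccos(0.6731) ≈ 47.7°.

47.7°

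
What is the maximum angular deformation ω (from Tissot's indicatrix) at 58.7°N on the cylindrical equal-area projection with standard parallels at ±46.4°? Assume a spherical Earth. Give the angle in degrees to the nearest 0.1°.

For cylindrical equal-area with standard parallel φ₀, h = cos φ / cos φ₀ and k = cos φ₀ / cos φ, so h·k = 1.
At 58.7°: h = 0.7533, k = 1.327; principal scales a = 1.327, b = 0.7533.
sin(ω/2) = (a − b)/(a + b) = 0.5741/2.081 = 0.2759, so ω = 2 arcsin(0.2759) ≈ 32.0°.

32.0°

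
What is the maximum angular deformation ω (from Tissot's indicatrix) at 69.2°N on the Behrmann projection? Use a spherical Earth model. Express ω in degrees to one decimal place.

The Behrmann projection is cylindrical equal-area with φ₀ = 30°. A cylindrical equal-area projection with standard parallel φ₀ has meridian scale h = cos φ / cos φ₀ and parallel scale k = cos φ₀ / cos φ (so areas are preserved, h·k = 1).
At 69.2°: h = 0.4100, k = 2.439; principal scales a = 2.439, b = 0.4100.
sin(ω/2) = (a − b)/(a + b) = 2.029/2.849 = 0.7121, so ω = 2 arcsin(0.7121) ≈ 90.8°.

90.8°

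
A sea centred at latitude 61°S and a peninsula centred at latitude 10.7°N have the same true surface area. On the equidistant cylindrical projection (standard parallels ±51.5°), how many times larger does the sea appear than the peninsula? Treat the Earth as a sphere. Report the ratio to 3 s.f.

2.03

With standard parallel φ₀ = 51.5°, the equirectangular projection gives x = Rλ cos φ₀, y = Rφ, so h = 1 and k = cos 51.5° / cos φ.
Areal scale at 61°: h·k = 1.000 × 1.284 = 1.284.
Areal scale at 10.7°: h·k = 1.000 × 0.6335 = 0.6335.
Ratio = 1.284/0.6335 ≈ 2.03.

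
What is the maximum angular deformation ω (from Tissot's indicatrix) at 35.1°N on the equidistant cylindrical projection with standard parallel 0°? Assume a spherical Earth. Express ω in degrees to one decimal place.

Plate carrée maps x = Rλ, y = Rφ. The meridian scale is h = 1 and the parallel scale is k = 1/cos φ = sec φ.
At 35.1°: h = 1.000, k = 1.222; principal scales a = 1.222, b = 1.000.
sin(ω/2) = (a − b)/(a + b) = 0.2223/2.222 = 0.1000, so ω = 2 arcsin(0.1000) ≈ 11.5°.

11.5°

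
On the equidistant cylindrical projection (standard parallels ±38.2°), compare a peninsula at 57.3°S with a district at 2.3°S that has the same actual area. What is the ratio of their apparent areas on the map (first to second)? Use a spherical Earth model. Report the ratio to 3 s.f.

With standard parallel φ₀ = 38.2°, the equirectangular projection gives x = Rλ cos φ₀, y = Rφ, so h = 1 and k = cos 38.2° / cos φ.
Areal scale at 57.3°: h·k = 1.000 × 1.455 = 1.455.
Areal scale at 2.3°: h·k = 1.000 × 0.7865 = 0.7865.
Ratio = 1.455/0.7865 ≈ 1.85.

1.85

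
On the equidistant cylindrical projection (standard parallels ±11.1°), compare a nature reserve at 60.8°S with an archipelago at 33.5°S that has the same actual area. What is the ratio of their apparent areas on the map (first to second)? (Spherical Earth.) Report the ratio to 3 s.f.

The equidistant cylindrical projection with φ₀ = 11.1° has h = 1 (meridians true) and k = cos φ₀ / cos φ along parallels.
Areal scale at 60.8°: h·k = 1.000 × 2.011 = 2.011.
Areal scale at 33.5°: h·k = 1.000 × 1.177 = 1.177.
Ratio = 2.011/1.177 ≈ 1.71.

1.71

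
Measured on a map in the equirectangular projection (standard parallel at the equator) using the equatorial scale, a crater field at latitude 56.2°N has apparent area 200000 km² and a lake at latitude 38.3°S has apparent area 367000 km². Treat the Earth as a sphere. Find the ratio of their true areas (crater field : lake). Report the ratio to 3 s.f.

On the plate carrée, areal scale = h·k = 1 × sec φ, so true area = apparent × cos φ.
True area of crater field: 200000 × cos(56.2°) = 200000 × 0.5563 = 111300 km².
True area of lake: 367000 × cos(38.3°) = 367000 × 0.7848 = 288000 km².
Ratio = 111300 / 288000 ≈ 0.386.

0.386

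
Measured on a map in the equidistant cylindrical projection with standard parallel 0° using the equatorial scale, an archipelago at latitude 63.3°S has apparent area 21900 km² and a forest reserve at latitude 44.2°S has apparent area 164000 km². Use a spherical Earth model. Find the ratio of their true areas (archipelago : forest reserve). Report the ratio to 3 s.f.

On the plate carrée, areal scale = h·k = 1 × sec φ, so true area = apparent × cos φ.
True area of archipelago: 21900 × cos(63.3°) = 21900 × 0.4493 = 9840 km².
True area of forest reserve: 164000 × cos(44.2°) = 164000 × 0.7169 = 117600 km².
Ratio = 9840 / 117600 ≈ 0.0837.

0.0837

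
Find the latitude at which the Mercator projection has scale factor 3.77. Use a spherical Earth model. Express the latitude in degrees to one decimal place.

74.6°

Mercator scale is k = sec φ = 1/cos φ.
1/cos φ = 3.77  ⇒  cos φ = 0.2653  ⇒  φ = arccos(0.2653) ≈ 74.6°.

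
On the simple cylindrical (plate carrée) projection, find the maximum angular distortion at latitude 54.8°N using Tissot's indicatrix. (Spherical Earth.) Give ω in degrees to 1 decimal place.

Plate carrée maps x = Rλ, y = Rφ. The meridian scale is h = 1 and the parallel scale is k = 1/cos φ = sec φ.
At 54.8°: h = 1.000, k = 1.735; principal scales a = 1.735, b = 1.000.
sin(ω/2) = (a − b)/(a + b) = 0.7348/2.735 = 0.2687, so ω = 2 arcsin(0.2687) ≈ 31.2°.

31.2°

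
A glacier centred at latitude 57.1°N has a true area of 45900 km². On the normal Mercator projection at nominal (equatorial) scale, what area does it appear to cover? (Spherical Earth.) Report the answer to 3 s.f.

156000 km²

For Mercator, h = k = sec φ (a conformal cylindrical projection has a single point scale, 1/cos φ).
Areal scale = k² = sec²φ = 1/cos²(57.1°) = 1/0.5432² = 3.389.
Apparent area = 45900 × 3.389 ≈ 156000 km².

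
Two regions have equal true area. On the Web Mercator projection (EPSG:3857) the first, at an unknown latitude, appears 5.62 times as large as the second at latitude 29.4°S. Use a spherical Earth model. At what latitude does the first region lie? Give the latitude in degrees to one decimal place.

68.4°

For equal true areas on Mercator, apparent areas scale as sec²φ, so the ratio is cos²φ₂ / cos²φ₁.
cos²φ₂ / cos²φ₁ = 5.62  ⇒  cos φ₁ = cos 29.4° / √5.62 = 0.8712/2.371 = 0.3675.
φ₁ = arccos(0.3675) ≈ 68.4°.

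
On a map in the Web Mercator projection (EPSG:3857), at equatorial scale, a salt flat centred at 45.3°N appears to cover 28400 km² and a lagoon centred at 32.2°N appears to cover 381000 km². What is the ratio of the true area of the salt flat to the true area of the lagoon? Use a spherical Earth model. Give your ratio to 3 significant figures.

0.0515

Since Mercator area scale is 1/cos²φ, the true area equals the apparent area multiplied by cos²φ.
True area of salt flat: 28400 × cos²(45.3°) = 28400 × 0.4948 = 14050 km².
True area of lagoon: 381000 × cos²(32.2°) = 381000 × 0.7160 = 272800 km².
Ratio = 14050 / 272800 ≈ 0.0515.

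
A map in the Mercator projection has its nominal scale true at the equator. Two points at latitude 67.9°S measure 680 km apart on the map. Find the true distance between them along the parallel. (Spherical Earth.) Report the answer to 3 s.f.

The Mercator projection is conformal; its linear scale factor is the same in every direction and equals sec φ = 1/cos φ.
Along the parallel at 67.9°, map distances are exaggerated by k = sec 67.9° = 2.658.
True distance = 680 / 2.658 = 680 × cos 67.9° ≈ 256 km.

256 km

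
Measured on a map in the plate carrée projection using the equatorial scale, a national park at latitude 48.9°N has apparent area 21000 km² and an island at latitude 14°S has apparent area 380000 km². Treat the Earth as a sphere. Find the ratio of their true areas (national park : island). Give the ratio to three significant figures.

Plate carrée has h = 1 and k = sec φ, giving areal scale sec φ; true area = (apparent area) · cos φ.
True area of national park: 21000 × cos(48.9°) = 21000 × 0.6574 = 13800 km².
True area of island: 380000 × cos(14°) = 380000 × 0.9703 = 368700 km².
Ratio = 13800 / 368700 ≈ 0.0374.

0.0374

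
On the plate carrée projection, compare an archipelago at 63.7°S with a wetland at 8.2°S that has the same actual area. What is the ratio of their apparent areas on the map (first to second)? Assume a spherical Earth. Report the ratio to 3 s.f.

Plate carrée maps x = Rλ, y = Rφ. The meridian scale is h = 1 and the parallel scale is k = 1/cos φ = sec φ.
Areal scale at 63.7°: h·k = 1.000 × 2.257 = 2.257.
Areal scale at 8.2°: h·k = 1.000 × 1.010 = 1.010.
Ratio = 2.257/1.010 ≈ 2.23.

2.23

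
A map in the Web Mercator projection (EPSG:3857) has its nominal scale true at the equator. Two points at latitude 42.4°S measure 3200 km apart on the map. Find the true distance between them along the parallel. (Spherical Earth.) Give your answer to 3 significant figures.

2360 km

The Mercator projection is conformal; its linear scale factor is the same in every direction and equals sec φ = 1/cos φ.
Along the parallel at 42.4°, map distances are exaggerated by k = sec 42.4° = 1.354.
True distance = 3200 / 1.354 = 3200 × cos 42.4° ≈ 2360 km.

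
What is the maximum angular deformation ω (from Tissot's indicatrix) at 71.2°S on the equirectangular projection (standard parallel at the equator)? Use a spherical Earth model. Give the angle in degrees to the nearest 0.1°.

61.7°

In the plate carrée (x = Rλ, y = Rφ), meridians are true-scale (h = 1) and parallels are stretched by k = sec φ.
At 71.2°: h = 1.000, k = 3.103; principal scales a = 3.103, b = 1.000.
sin(ω/2) = (a − b)/(a + b) = 2.103/4.103 = 0.5126, so ω = 2 arcsin(0.5126) ≈ 61.7°.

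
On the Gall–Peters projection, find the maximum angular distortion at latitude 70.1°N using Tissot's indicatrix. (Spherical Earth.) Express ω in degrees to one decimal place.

77.2°

Gall–Peters is a cylindrical equal-area projection with standard parallels at ±45°. For cylindrical equal-area with standard parallel φ₀, h = cos φ / cos φ₀ and k = cos φ₀ / cos φ, so h·k = 1.
At 70.1°: h = 0.4814, k = 2.077; principal scales a = 2.077, b = 0.4814.
sin(ω/2) = (a − b)/(a + b) = 1.596/2.559 = 0.6238, so ω = 2 arcsin(0.6238) ≈ 77.2°.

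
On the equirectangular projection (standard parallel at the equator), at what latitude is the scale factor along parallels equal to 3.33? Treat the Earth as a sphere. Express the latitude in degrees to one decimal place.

72.5°

Plate carrée: h = 1, k = sec φ along parallels.
sec φ = 3.33  ⇒  cos φ = 0.3003  ⇒  φ ≈ 72.5°.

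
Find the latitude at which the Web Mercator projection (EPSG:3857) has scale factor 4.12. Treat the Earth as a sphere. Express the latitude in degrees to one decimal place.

76.0°

Mercator scale is k = sec φ = 1/cos φ.
1/cos φ = 4.12  ⇒  cos φ = 0.2427  ⇒  φ = arccos(0.2427) ≈ 76.0°.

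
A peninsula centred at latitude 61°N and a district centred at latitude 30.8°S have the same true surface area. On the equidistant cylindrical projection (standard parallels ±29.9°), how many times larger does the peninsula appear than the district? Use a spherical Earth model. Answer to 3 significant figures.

1.77

In the equirectangular projection with standard parallel φ₀ = 29.9° (x = Rλ cos φ₀, y = Rφ), meridians are true-scale (h = 1) and the parallel scale is k = cos φ₀ / cos φ.
Areal scale at 61°: h·k = 1.000 × 1.788 = 1.788.
Areal scale at 30.8°: h·k = 1.000 × 1.009 = 1.009.
Ratio = 1.788/1.009 ≈ 1.77.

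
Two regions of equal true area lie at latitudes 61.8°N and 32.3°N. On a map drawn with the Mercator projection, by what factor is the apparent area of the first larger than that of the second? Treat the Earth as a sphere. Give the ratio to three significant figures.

3.20

Mercator is conformal with k = sec φ, so areal scale = k² = sec²φ.
At 61.8°: sec²(61.8°) = 1/0.4726² = 4.478.
At 32.3°: sec²(32.3°) = 1/0.8453² = 1.400.
Ratio = 4.478/1.400 = cos²(32.3°)/cos²(61.8°) ≈ 3.20.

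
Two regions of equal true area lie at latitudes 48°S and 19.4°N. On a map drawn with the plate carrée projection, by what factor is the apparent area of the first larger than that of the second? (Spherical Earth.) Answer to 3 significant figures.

Plate carrée maps x = Rλ, y = Rφ. The meridian scale is h = 1 and the parallel scale is k = 1/cos φ = sec φ.
Areal scale at 48°: h·k = 1.000 × 1.494 = 1.494.
Areal scale at 19.4°: h·k = 1.000 × 1.060 = 1.060.
Ratio = 1.494/1.060 ≈ 1.41.

1.41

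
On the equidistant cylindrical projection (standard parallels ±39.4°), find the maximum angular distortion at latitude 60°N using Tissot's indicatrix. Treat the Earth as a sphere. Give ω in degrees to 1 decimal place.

24.7°

In the equirectangular projection with standard parallel φ₀ = 39.4° (x = Rλ cos φ₀, y = Rφ), meridians are true-scale (h = 1) and the parallel scale is k = cos φ₀ / cos φ.
At 60°: h = 1.000, k = 1.545; principal scales a = 1.545, b = 1.000.
sin(ω/2) = (a − b)/(a + b) = 0.5455/2.545 = 0.2143, so ω = 2 arcsin(0.2143) ≈ 24.7°.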